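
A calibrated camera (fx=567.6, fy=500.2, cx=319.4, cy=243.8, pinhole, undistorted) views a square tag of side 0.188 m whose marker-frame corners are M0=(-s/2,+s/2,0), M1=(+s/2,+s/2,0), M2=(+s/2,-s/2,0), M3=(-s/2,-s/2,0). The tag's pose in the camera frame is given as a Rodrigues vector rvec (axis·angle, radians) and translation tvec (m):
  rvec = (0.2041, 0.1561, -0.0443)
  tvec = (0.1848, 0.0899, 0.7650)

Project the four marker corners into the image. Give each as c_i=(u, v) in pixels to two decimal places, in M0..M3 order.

Intrinsics K: fx=567.6, fy=500.2, cx=319.4, cy=243.8
Marker side s = 0.188 m; corners in marker frame (Z=0):
  M0 = (-0.0940, +0.0940, 0)
  M1 = (+0.0940, +0.0940, 0)
  M2 = (+0.0940, -0.0940, 0)
  M3 = (-0.0940, -0.0940, 0)
rvec = (0.2041, 0.1561, -0.0443), |rvec| = θ = 0.26074 rad = 14.939°
Rodrigues: sinθ=0.25780, 1−cosθ=0.03380; R = I + sinθ·[k]× + (1−cosθ)·[k]×²:
    [+0.98691 +0.05964 +0.14984]
    [-0.02796 +0.97831 -0.20523]
    [-0.15883 +0.19836 +0.96717]
t = (0.1848, 0.0899, 0.7650) m
M0: Pc = R·M0+t = (+0.09764, +0.18449, +0.79858); u = 567.6·(+0.09764)/0.79858 + 319.4 = 388.7967, v = 500.2·(+0.18449)/0.79858 + 243.8 = 359.3579
M1: Pc = R·M1+t = (+0.28318, +0.17923, +0.76872); u = 567.6·(+0.28318)/0.76872 + 319.4 = 528.4897, v = 500.2·(+0.17923)/0.76872 + 243.8 = 360.4264
M2: Pc = R·M2+t = (+0.27196, -0.00469, +0.73142); u = 567.6·(+0.27196)/0.73142 + 319.4 = 530.4491, v = 500.2·(-0.00469)/0.73142 + 243.8 = 240.5928
M3: Pc = R·M3+t = (+0.08642, +0.00057, +0.76128); u = 567.6·(+0.08642)/0.76128 + 319.4 = 383.8364, v = 500.2·(+0.00057)/0.76128 + 243.8 = 244.1724

c0=(388.80, 359.36) c1=(528.49, 360.43) c2=(530.45, 240.59) c3=(383.84, 244.17)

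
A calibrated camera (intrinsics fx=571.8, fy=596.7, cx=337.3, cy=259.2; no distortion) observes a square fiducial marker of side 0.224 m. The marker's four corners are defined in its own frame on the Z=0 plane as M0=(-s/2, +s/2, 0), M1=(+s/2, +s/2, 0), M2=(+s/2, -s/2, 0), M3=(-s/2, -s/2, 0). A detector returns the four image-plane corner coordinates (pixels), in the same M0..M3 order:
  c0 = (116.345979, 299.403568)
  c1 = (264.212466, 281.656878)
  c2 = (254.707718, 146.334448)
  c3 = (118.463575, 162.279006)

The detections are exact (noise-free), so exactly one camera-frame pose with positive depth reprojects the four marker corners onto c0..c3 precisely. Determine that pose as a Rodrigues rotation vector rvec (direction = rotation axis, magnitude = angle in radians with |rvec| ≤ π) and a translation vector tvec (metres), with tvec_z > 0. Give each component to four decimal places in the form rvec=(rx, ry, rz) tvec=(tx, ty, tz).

rvec=(-0.3357, 0.0068, -0.1152) tvec=(-0.2343, -0.0597, 0.9001)

Intrinsics K: fx=571.8, fy=596.7, cx=337.3, cy=259.2
Marker side s = 0.224 m; corners in marker frame (Z=0):
  M0 = (-0.1120, +0.1120, 0)
  M1 = (+0.1120, +0.1120, 0)
  M2 = (+0.1120, -0.1120, 0)
  M3 = (-0.1120, -0.1120, 0)
Detected image corners:
  c0 = (116.345979, 299.403568) px
  c1 = (264.212466, 281.656878) px
  c2 = (254.707718, 146.334448) px
  c3 = (118.463575, 162.279006) px
Planar DLT: solve 8×8 A·h = b for H (H[2,2]=1):
  H  [+635.72249 -52.36306 +188.46697]
  H  [-71.95906 +526.81632 +219.61636]
  H  [+0.01385 -0.36561 +1.00000]
B = K⁻¹H; ‖b₁‖=1.110948, ‖b₂‖=1.110948; λ = 2/(‖b₁‖+‖b₂‖) = 0.900132, sign → tz>0 ⇒ λ=+0.900132
r₁ = λ·B[:,0] = (+0.99341,-0.11397,+0.01246); r₂ = λ·B[:,1] = (+0.11170,+0.93767,-0.32910)
r₃ = r₁×r₂ = (+0.02582,+0.32832,+0.94421); SVD([r₁ r₂ r₃]) → R = UVᵀ:
  R  [+0.99341 +0.11170 +0.02582]
  R  [-0.11397 +0.93767 +0.32832]
  R  [+0.01246 -0.32910 +0.94421]
t = (-0.23429, -0.05971, +0.90013) m
tr R = 2.875288; θ = arccos((tr R − 1)/2) = 0.355008 rad = 20.340°
axis k = ((R−Rᵀ)₃₂, (R−Rᵀ)₁₃, (R−Rᵀ)₂₁) / (2 sinθ) = (-0.945653, +0.019209, -0.324608)
rvec = θ·k = (-0.335714, +0.006819, -0.115239)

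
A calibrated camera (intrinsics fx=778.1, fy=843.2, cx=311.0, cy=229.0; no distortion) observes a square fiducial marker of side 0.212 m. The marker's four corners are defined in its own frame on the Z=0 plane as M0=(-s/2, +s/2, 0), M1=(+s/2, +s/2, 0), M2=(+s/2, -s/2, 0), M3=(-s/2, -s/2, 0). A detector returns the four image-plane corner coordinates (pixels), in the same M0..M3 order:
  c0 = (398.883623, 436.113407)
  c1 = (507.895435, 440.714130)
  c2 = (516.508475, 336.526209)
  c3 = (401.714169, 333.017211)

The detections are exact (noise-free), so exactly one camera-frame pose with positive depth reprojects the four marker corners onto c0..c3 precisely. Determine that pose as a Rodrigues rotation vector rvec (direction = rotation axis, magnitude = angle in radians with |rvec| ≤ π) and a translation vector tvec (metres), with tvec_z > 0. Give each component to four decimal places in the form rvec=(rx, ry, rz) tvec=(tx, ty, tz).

rvec=(0.3682, 0.0906, 0.0010) tvec=(0.2780, 0.2814, 1.4934)

Intrinsics K: fx=778.1, fy=843.2, cx=311.0, cy=229.0
Marker side s = 0.212 m; corners in marker frame (Z=0):
  M0 = (-0.1060, +0.1060, 0)
  M1 = (+0.1060, +0.1060, 0)
  M2 = (+0.1060, -0.1060, 0)
  M3 = (-0.1060, -0.1060, 0)
Detected image corners:
  c0 = (398.883623, 436.113407) px
  c1 = (507.895435, 440.714130) px
  c2 = (516.508475, 336.526209) px
  c3 = (401.714169, 333.017211) px
Planar DLT: solve 8×8 A·h = b for H (H[2,2]=1):
  H  [+500.53001 +82.92619 +455.82688]
  H  [-3.65710 +581.92358 +387.90234]
  H  [-0.05910 +0.24072 +1.00000]
B = K⁻¹H; ‖b₁‖=0.669612, ‖b₂‖=0.669612; λ = 2/(‖b₁‖+‖b₂‖) = 1.493401, sign → tz>0 ⇒ λ=+1.493401
r₁ = λ·B[:,0] = (+0.99594,+0.01749,-0.08827); r₂ = λ·B[:,1] = (+0.01547,+0.93302,+0.35950)
r₃ = r₁×r₂ = (+0.08864,-0.35940,+0.92896); SVD([r₁ r₂ r₃]) → R = UVᵀ:
  R  [+0.99594 +0.01547 +0.08864]
  R  [+0.01749 +0.93302 -0.35940]
  R  [-0.08827 +0.35950 +0.92896]
t = (+0.27797, +0.28143, +1.49340) m
tr R = 2.857923; θ = arccos((tr R − 1)/2) = 0.379199 rad = 21.726°
axis k = ((R−Rᵀ)₃₂, (R−Rᵀ)₁₃, (R−Rᵀ)₂₁) / (2 sinθ) = (+0.971027, +0.238956, +0.002733)
rvec = θ·k = (+0.368212, +0.090612, +0.001036)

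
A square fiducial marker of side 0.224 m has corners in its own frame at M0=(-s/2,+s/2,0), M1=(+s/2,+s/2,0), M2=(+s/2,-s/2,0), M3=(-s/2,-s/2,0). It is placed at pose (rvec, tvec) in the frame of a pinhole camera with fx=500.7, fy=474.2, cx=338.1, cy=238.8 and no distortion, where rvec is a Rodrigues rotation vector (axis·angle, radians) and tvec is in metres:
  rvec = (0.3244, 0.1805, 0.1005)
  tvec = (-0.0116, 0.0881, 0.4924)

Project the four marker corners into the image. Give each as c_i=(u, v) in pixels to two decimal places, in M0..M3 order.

Intrinsics K: fx=500.7, fy=474.2, cx=338.1, cy=238.8
Marker side s = 0.224 m; corners in marker frame (Z=0):
  M0 = (-0.1120, +0.1120, 0)
  M1 = (+0.1120, +0.1120, 0)
  M2 = (+0.1120, -0.1120, 0)
  M3 = (-0.1120, -0.1120, 0)
rvec = (0.3244, 0.1805, 0.1005), |rvec| = θ = 0.38460 rad = 22.036°
Rodrigues: sinθ=0.37519, 1−cosθ=0.07305; R = I + sinθ·[k]× + (1−cosθ)·[k]×²:
    [+0.97892 -0.06912 +0.19218]
    [+0.12696 +0.94304 -0.30750]
    [-0.15998 +0.32542 +0.93194]
t = (-0.0116, 0.0881, 0.4924) m
M0: Pc = R·M0+t = (-0.12898, +0.17950, +0.54677); u = 500.7·(-0.12898)/0.54677 + 338.1 = 219.9857, v = 474.2·(+0.17950)/0.54677 + 238.8 = 394.4782
M1: Pc = R·M1+t = (+0.09030, +0.20794, +0.51093); u = 500.7·(+0.09030)/0.51093 + 338.1 = 426.5897, v = 474.2·(+0.20794)/0.51093 + 238.8 = 431.7916
M2: Pc = R·M2+t = (+0.10578, -0.00330, +0.43803); u = 500.7·(+0.10578)/0.43803 + 338.1 = 459.0139, v = 474.2·(-0.00330)/0.43803 + 238.8 = 235.2264
M3: Pc = R·M3+t = (-0.11350, -0.03174, +0.47387); u = 500.7·(-0.11350)/0.47387 + 338.1 = 218.1766, v = 474.2·(-0.03174)/0.47387 + 238.8 = 207.0382

c0=(219.99, 394.48) c1=(426.59, 431.79) c2=(459.01, 235.23) c3=(218.18, 207.04)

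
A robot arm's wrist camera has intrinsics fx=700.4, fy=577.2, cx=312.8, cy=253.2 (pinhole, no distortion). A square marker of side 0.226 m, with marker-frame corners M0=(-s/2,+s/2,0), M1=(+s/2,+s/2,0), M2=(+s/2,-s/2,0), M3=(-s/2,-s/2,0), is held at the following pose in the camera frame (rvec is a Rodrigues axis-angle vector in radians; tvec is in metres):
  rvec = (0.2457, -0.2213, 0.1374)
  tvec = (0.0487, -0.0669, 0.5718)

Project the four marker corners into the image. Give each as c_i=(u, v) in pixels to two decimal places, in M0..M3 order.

Intrinsics K: fx=700.4, fy=577.2, cx=312.8, cy=253.2
Marker side s = 0.226 m; corners in marker frame (Z=0):
  M0 = (-0.1130, +0.1130, 0)
  M1 = (+0.1130, +0.1130, 0)
  M2 = (+0.1130, -0.1130, 0)
  M3 = (-0.1130, -0.1130, 0)
rvec = (0.2457, -0.2213, 0.1374), |rvec| = θ = 0.35808 rad = 20.516°
Rodrigues: sinθ=0.35048, 1−cosθ=0.06343; R = I + sinθ·[k]× + (1−cosθ)·[k]×²:
    [+0.96643 -0.16138 -0.19990]
    [+0.10759 +0.96080 -0.25552]
    [+0.23330 +0.22544 +0.94591]
t = (0.0487, -0.0669, 0.5718) m
M0: Pc = R·M0+t = (-0.07874, +0.02951, +0.57091); u = 700.4·(-0.07874)/0.57091 + 312.8 = 216.1973, v = 577.2·(+0.02951)/0.57091 + 253.2 = 283.0381
M1: Pc = R·M1+t = (+0.13967, +0.05383, +0.62364); u = 700.4·(+0.13967)/0.62364 + 312.8 = 469.6630, v = 577.2·(+0.05383)/0.62364 + 253.2 = 303.0191
M2: Pc = R·M2+t = (+0.17614, -0.16331, +0.57269); u = 700.4·(+0.17614)/0.57269 + 312.8 = 528.2237, v = 577.2·(-0.16331)/0.57269 + 253.2 = 88.6003
M3: Pc = R·M3+t = (-0.04227, -0.18763, +0.51996); u = 700.4·(-0.04227)/0.51996 + 312.8 = 255.8598, v = 577.2·(-0.18763)/0.51996 + 253.2 = 44.9185

c0=(216.20, 283.04) c1=(469.66, 303.02) c2=(528.22, 88.60) c3=(255.86, 44.92)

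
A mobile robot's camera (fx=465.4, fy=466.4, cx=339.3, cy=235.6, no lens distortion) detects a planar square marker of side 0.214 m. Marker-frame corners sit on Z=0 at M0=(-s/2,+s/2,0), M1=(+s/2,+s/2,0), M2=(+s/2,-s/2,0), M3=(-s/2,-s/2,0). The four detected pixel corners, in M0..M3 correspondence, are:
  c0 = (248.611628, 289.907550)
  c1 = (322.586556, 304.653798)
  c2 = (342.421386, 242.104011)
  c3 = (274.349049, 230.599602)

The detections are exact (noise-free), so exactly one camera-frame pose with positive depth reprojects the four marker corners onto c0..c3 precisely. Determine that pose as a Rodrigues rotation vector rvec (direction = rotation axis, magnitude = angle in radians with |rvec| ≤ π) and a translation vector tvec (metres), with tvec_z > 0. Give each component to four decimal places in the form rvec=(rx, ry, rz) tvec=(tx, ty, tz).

Intrinsics K: fx=465.4, fy=466.4, cx=339.3, cy=235.6
Marker side s = 0.214 m; corners in marker frame (Z=0):
  M0 = (-0.1070, +0.1070, 0)
  M1 = (+0.1070, +0.1070, 0)
  M2 = (+0.1070, -0.1070, 0)
  M3 = (-0.1070, -0.1070, 0)
Detected image corners:
  c0 = (248.611628, 289.907550) px
  c1 = (322.586556, 304.653798) px
  c2 = (342.421386, 242.104011) px
  c3 = (274.349049, 230.599602) px
Planar DLT: solve 8×8 A·h = b for H (H[2,2]=1):
  H  [+285.41204 -236.74529 +296.93960]
  H  [+19.80683 +167.76167 +265.28060]
  H  [-0.15431 -0.43786 +1.00000]
B = K⁻¹H; ‖b₁‖=0.751689, ‖b₂‖=0.751689; λ = 2/(‖b₁‖+‖b₂‖) = 1.330337, sign → tz>0 ⇒ λ=+1.330337
r₁ = λ·B[:,0] = (+0.96550,+0.16019,-0.20528); r₂ = λ·B[:,1] = (-0.25206,+0.77276,-0.58250)
r₃ = r₁×r₂ = (+0.06532,+0.61415,+0.78648); SVD([r₁ r₂ r₃]) → R = UVᵀ:
  R  [+0.96550 -0.25206 +0.06532]
  R  [+0.16019 +0.77276 +0.61415]
  R  [-0.20528 -0.58250 +0.78648]
t = (-0.12109, +0.08466, +1.33034) m
tr R = 2.524749; θ = arccos((tr R − 1)/2) = 0.703822 rad = 40.326°
axis k = ((R−Rᵀ)₃₂, (R−Rᵀ)₁₃, (R−Rᵀ)₂₁) / (2 sinθ) = (-0.924571, +0.209076, +0.318522)
rvec = θ·k = (-0.650733, +0.147152, +0.224182)

rvec=(-0.6507, 0.1472, 0.2242) tvec=(-0.1211, 0.0847, 1.3303)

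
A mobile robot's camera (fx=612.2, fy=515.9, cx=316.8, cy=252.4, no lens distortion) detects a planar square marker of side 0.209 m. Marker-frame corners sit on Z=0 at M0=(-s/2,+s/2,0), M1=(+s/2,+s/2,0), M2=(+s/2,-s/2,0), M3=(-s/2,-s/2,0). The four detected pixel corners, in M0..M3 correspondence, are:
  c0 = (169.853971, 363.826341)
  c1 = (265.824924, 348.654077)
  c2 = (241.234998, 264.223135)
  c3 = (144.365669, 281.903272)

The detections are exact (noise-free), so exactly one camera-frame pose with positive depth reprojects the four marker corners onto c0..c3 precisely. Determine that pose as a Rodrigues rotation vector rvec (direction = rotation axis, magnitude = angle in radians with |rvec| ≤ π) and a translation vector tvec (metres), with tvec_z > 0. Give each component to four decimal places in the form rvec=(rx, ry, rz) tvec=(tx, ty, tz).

rvec=(0.1148, 0.1495, -0.2200) tvec=(-0.2272, 0.1509, 1.2418)

Intrinsics K: fx=612.2, fy=515.9, cx=316.8, cy=252.4
Marker side s = 0.209 m; corners in marker frame (Z=0):
  M0 = (-0.1045, +0.1045, 0)
  M1 = (+0.1045, +0.1045, 0)
  M2 = (+0.1045, -0.1045, 0)
  M3 = (-0.1045, -0.1045, 0)
Detected image corners:
  c0 = (169.853971, 363.826341) px
  c1 = (265.824924, 348.654077) px
  c2 = (241.234998, 264.223135) px
  c3 = (144.365669, 281.903272) px
Planar DLT: solve 8×8 A·h = b for H (H[2,2]=1):
  H  [+434.86712 +135.85679 +204.77284]
  H  [-119.08862 +422.45121 +315.10146]
  H  [-0.12885 +0.07804 +1.00000]
B = K⁻¹H; ‖b₁‖=0.805300, ‖b₂‖=0.805300; λ = 2/(‖b₁‖+‖b₂‖) = 1.241774, sign → tz>0 ⇒ λ=+1.241774
r₁ = λ·B[:,0] = (+0.96487,-0.20837,-0.16000); r₂ = λ·B[:,1] = (+0.22542,+0.96943,+0.09691)
r₃ = r₁×r₂ = (+0.13492,-0.12957,+0.98235); SVD([r₁ r₂ r₃]) → R = UVᵀ:
  R  [+0.96487 +0.22542 +0.13492]
  R  [-0.20837 +0.96943 -0.12957]
  R  [-0.16000 +0.09691 +0.98235]
t = (-0.22723, +0.15092, +1.24177) m
tr R = 2.916652; θ = arccos((tr R − 1)/2) = 0.289713 rad = 16.599°
axis k = ((R−Rᵀ)₃₂, (R−Rᵀ)₁₃, (R−Rᵀ)₂₁) / (2 sinθ) = (+0.396398, +0.516184, -0.759225)
rvec = θ·k = (+0.114842, +0.149545, -0.219957)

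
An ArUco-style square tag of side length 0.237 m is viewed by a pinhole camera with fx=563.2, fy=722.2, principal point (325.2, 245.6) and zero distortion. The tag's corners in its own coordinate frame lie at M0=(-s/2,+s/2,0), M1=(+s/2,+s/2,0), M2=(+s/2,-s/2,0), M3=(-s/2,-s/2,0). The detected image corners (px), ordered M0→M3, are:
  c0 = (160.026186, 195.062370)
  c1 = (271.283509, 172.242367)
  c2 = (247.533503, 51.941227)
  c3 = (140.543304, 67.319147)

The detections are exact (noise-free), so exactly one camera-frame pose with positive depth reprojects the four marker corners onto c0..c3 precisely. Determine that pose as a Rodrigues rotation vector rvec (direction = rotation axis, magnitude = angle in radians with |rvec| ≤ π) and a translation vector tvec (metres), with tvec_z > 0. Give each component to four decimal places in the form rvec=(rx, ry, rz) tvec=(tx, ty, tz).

Intrinsics K: fx=563.2, fy=722.2, cx=325.2, cy=245.6
Marker side s = 0.237 m; corners in marker frame (Z=0):
  M0 = (-0.1185, +0.1185, 0)
  M1 = (+0.1185, +0.1185, 0)
  M2 = (+0.1185, -0.1185, 0)
  M3 = (-0.1185, -0.1185, 0)
Detected image corners:
  c0 = (160.026186, 195.062370) px
  c1 = (271.283509, 172.242367) px
  c2 = (247.533503, 51.941227) px
  c3 = (140.543304, 67.319147) px
Planar DLT: solve 8×8 A·h = b for H (H[2,2]=1):
  H  [+505.49415 +48.67663 +206.00837]
  H  [-53.31045 +497.49288 +119.85697]
  H  [+0.22104 -0.20878 +1.00000]
B = K⁻¹H; ‖b₁‖=0.814748, ‖b₂‖=0.814748; λ = 2/(‖b₁‖+‖b₂‖) = 1.227374, sign → tz>0 ⇒ λ=+1.227374
r₁ = λ·B[:,0] = (+0.94497,-0.18286,+0.27130); r₂ = λ·B[:,1] = (+0.25404,+0.93263,-0.25625)
r₃ = r₁×r₂ = (-0.20616,+0.31107,+0.92776); SVD([r₁ r₂ r₃]) → R = UVᵀ:
  R  [+0.94497 +0.25404 -0.20616]
  R  [-0.18286 +0.93263 +0.31107]
  R  [+0.27130 -0.25625 +0.92776]
t = (-0.25975, -0.21370, +1.22737) m
tr R = 2.805352; θ = arccos((tr R − 1)/2) = 0.444848 rad = 25.488°
axis k = ((R−Rᵀ)₃₂, (R−Rᵀ)₁₃, (R−Rᵀ)₂₁) / (2 sinθ) = (-0.659182, -0.554771, -0.507650)
rvec = θ·k = (-0.293236, -0.246789, -0.225827)

rvec=(-0.2932, -0.2468, -0.2258) tvec=(-0.2598, -0.2137, 1.2274)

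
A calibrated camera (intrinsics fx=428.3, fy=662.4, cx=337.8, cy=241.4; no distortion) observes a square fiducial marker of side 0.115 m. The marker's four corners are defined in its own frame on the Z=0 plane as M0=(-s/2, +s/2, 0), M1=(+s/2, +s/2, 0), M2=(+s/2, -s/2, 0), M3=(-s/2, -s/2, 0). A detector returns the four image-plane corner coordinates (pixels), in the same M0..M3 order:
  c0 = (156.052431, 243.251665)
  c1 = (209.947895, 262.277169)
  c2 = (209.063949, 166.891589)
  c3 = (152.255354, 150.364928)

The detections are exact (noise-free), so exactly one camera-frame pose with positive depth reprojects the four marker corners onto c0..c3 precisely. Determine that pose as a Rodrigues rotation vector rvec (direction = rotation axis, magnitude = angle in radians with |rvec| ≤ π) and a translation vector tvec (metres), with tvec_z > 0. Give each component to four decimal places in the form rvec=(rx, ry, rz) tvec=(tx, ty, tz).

Intrinsics K: fx=428.3, fy=662.4, cx=337.8, cy=241.4
Marker side s = 0.115 m; corners in marker frame (Z=0):
  M0 = (-0.0575, +0.0575, 0)
  M1 = (+0.0575, +0.0575, 0)
  M2 = (+0.0575, -0.0575, 0)
  M3 = (-0.0575, -0.0575, 0)
Detected image corners:
  c0 = (156.052431, 243.251665) px
  c1 = (209.947895, 262.277169) px
  c2 = (209.063949, 166.891589) px
  c3 = (152.255354, 150.364928) px
Planar DLT: solve 8×8 A·h = b for H (H[2,2]=1):
  H  [+422.82997 +106.25748 +181.35269]
  H  [+89.08765 +915.29289 +206.80807]
  H  [-0.31980 +0.47117 +1.00000]
B = K⁻¹H; ‖b₁‖=1.304429, ‖b₂‖=1.304429; λ = 2/(‖b₁‖+‖b₂‖) = 0.766619, sign → tz>0 ⇒ λ=+0.766619
r₁ = λ·B[:,0] = (+0.95019,+0.19245,-0.24516); r₂ = λ·B[:,1] = (-0.09469,+0.92767,+0.36121)
r₃ = r₁×r₂ = (+0.29694,-0.32000,+0.89968); SVD([r₁ r₂ r₃]) → R = UVᵀ:
  R  [+0.95019 -0.09469 +0.29694]
  R  [+0.19245 +0.92767 -0.32000]
  R  [-0.24516 +0.36121 +0.89968]
t = (-0.28003, -0.04003, +0.76662) m
tr R = 2.777535; θ = arccos((tr R − 1)/2) = 0.476147 rad = 27.281°
axis k = ((R−Rᵀ)₃₂, (R−Rᵀ)₁₃, (R−Rᵀ)₂₁) / (2 sinθ) = (+0.743092, +0.591357, +0.313228)
rvec = θ·k = (+0.353821, +0.281573, +0.149143)

rvec=(0.3538, 0.2816, 0.1491) tvec=(-0.2800, -0.0400, 0.7666)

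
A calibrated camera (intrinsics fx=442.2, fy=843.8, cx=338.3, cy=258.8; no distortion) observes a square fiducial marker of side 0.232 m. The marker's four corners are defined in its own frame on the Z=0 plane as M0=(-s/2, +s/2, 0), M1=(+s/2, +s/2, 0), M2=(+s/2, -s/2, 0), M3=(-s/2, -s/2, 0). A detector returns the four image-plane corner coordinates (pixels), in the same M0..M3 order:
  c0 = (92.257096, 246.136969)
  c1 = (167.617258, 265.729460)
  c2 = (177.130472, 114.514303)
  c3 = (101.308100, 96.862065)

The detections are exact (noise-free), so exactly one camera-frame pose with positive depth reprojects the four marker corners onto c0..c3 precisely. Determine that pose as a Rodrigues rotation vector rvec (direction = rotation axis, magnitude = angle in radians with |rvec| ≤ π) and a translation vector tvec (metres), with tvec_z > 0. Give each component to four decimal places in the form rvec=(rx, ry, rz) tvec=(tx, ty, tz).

rvec=(0.0200, 0.0767, 0.1299) tvec=(-0.5973, -0.1195, 1.2948)

Intrinsics K: fx=442.2, fy=843.8, cx=338.3, cy=258.8
Marker side s = 0.232 m; corners in marker frame (Z=0):
  M0 = (-0.1160, +0.1160, 0)
  M1 = (+0.1160, +0.1160, 0)
  M2 = (+0.1160, -0.1160, 0)
  M3 = (-0.1160, -0.1160, 0)
Detected image corners:
  c0 = (92.257096, 246.136969) px
  c1 = (167.617258, 265.729460) px
  c2 = (177.130472, 114.514303) px
  c3 = (101.308100, 96.862065) px
Planar DLT: solve 8×8 A·h = b for H (H[2,2]=1):
  H  [+318.01038 -37.41468 +134.31339]
  H  [+69.78267 +651.05641 +180.91556]
  H  [-0.05805 +0.01923 +1.00000]
B = K⁻¹H; ‖b₁‖=0.772333, ‖b₂‖=0.772333; λ = 2/(‖b₁‖+‖b₂‖) = 1.294777, sign → tz>0 ⇒ λ=+1.294777
r₁ = λ·B[:,0] = (+0.98864,+0.13013,-0.07516); r₂ = λ·B[:,1] = (-0.12860,+0.99138,+0.02490)
r₃ = r₁×r₂ = (+0.07775,-0.01495,+0.99686); SVD([r₁ r₂ r₃]) → R = UVᵀ:
  R  [+0.98864 -0.12860 +0.07775]
  R  [+0.13013 +0.99138 -0.01495]
  R  [-0.07516 +0.02490 +0.99686]
t = (-0.59728, -0.11951, +1.29478) m
tr R = 2.976889; θ = arccos((tr R − 1)/2) = 0.152169 rad = 8.719°
axis k = ((R−Rᵀ)₃₂, (R−Rᵀ)₁₃, (R−Rᵀ)₂₁) / (2 sinθ) = (+0.131430, +0.504371, +0.853426)
rvec = θ·k = (+0.019999, +0.076750, +0.129865)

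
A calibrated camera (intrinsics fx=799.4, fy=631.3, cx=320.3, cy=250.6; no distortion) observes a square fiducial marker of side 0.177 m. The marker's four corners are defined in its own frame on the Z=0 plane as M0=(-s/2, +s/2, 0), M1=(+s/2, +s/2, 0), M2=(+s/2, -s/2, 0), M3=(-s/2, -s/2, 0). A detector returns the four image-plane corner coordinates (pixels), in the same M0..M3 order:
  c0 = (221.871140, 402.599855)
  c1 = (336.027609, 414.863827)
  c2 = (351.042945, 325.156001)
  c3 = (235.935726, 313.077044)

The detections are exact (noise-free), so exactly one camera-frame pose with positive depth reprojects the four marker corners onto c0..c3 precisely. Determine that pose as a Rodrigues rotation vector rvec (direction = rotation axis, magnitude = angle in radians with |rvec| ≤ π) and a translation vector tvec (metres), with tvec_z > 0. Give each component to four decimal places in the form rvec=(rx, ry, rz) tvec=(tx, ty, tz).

rvec=(0.0531, 0.0252, 0.1290) tvec=(-0.0523, 0.2198, 1.2226)

Intrinsics K: fx=799.4, fy=631.3, cx=320.3, cy=250.6
Marker side s = 0.177 m; corners in marker frame (Z=0):
  M0 = (-0.0885, +0.0885, 0)
  M1 = (+0.0885, +0.0885, 0)
  M2 = (+0.0885, -0.0885, 0)
  M3 = (-0.0885, -0.0885, 0)
Detected image corners:
  c0 = (221.871140, 402.599855) px
  c1 = (336.027609, 414.863827) px
  c2 = (351.042945, 325.156001) px
  c3 = (235.935726, 313.077044) px
Planar DLT: solve 8×8 A·h = b for H (H[2,2]=1):
  H  [+642.55425 -69.37409 +286.10075]
  H  [+62.31755 +522.53523 +364.09154]
  H  [-0.01772 +0.04461 +1.00000]
B = K⁻¹H; ‖b₁‖=0.817955, ‖b₂‖=0.817955; λ = 2/(‖b₁‖+‖b₂‖) = 1.222561, sign → tz>0 ⇒ λ=+1.222561
r₁ = λ·B[:,0] = (+0.99137,+0.12928,-0.02167); r₂ = λ·B[:,1] = (-0.12795,+0.99028,+0.05454)
r₃ = r₁×r₂ = (+0.02851,-0.05130,+0.99828); SVD([r₁ r₂ r₃]) → R = UVᵀ:
  R  [+0.99137 -0.12795 +0.02851]
  R  [+0.12928 +0.99028 -0.05130]
  R  [-0.02167 +0.05454 +0.99828]
t = (-0.05230, +0.21979, +1.22256) m
tr R = 2.979927; θ = arccos((tr R − 1)/2) = 0.141797 rad = 8.124°
axis k = ((R−Rᵀ)₃₂, (R−Rᵀ)₁₃, (R−Rᵀ)₂₁) / (2 sinθ) = (+0.374446, +0.177522, +0.910097)
rvec = θ·k = (+0.053095, +0.025172, +0.129049)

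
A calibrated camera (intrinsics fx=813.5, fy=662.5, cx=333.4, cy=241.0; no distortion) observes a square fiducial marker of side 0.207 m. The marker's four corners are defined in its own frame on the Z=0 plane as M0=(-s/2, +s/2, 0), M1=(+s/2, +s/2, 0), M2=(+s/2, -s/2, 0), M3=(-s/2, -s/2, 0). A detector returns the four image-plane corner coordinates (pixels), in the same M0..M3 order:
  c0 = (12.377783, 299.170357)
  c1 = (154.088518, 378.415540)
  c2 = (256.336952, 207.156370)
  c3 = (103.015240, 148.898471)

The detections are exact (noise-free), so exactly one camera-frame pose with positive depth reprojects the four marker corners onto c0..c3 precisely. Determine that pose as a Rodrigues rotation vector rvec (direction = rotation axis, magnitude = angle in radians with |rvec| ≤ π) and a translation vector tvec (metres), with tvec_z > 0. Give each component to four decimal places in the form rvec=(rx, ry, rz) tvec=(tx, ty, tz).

rvec=(-0.1309, 0.4859, 0.4362) tvec=(-0.1959, 0.0175, 0.7714)

Intrinsics K: fx=813.5, fy=662.5, cx=333.4, cy=241.0
Marker side s = 0.207 m; corners in marker frame (Z=0):
  M0 = (-0.1035, +0.1035, 0)
  M1 = (+0.1035, +0.1035, 0)
  M2 = (+0.1035, -0.1035, 0)
  M3 = (-0.1035, -0.1035, 0)
Detected image corners:
  c0 = (12.377783, 299.170357) px
  c1 = (154.088518, 378.415540) px
  c2 = (256.336952, 207.156370) px
  c3 = (103.015240, 148.898471) px
Planar DLT: solve 8×8 A·h = b for H (H[2,2]=1):
  H  [+631.21768 -467.40294 +126.84711]
  H  [+171.80304 +766.91608 +255.99600]
  H  [-0.61994 -0.02506 +1.00000]
B = K⁻¹H; ‖b₁‖=1.296263, ‖b₂‖=1.296263; λ = 2/(‖b₁‖+‖b₂‖) = 0.771448, sign → tz>0 ⇒ λ=+0.771448
r₁ = λ·B[:,0] = (+0.79459,+0.37403,-0.47825); r₂ = λ·B[:,1] = (-0.43532,+0.90007,-0.01933)
r₃ = r₁×r₂ = (+0.42323,+0.22355,+0.87801); SVD([r₁ r₂ r₃]) → R = UVᵀ:
  R  [+0.79459 -0.43532 +0.42323]
  R  [+0.37403 +0.90007 +0.22355]
  R  [-0.47825 -0.01933 +0.87801]
t = (-0.19588, +0.01746, +0.77145) m
tr R = 2.572672; θ = arccos((tr R − 1)/2) = 0.665941 rad = 38.156°
axis k = ((R−Rᵀ)₃₂, (R−Rᵀ)₁₃, (R−Rᵀ)₂₁) / (2 sinθ) = (-0.196575, +0.729588, +0.655026)
rvec = θ·k = (-0.130907, +0.485863, +0.436209)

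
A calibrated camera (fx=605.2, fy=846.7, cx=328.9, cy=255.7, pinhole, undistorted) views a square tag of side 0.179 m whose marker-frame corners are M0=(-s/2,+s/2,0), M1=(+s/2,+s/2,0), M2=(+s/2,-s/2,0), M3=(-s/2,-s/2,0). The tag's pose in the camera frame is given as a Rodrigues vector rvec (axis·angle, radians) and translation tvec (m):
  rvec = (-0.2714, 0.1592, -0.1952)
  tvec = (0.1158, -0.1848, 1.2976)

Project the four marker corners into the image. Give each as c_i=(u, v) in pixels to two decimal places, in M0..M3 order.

Intrinsics K: fx=605.2, fy=846.7, cx=328.9, cy=255.7
Marker side s = 0.179 m; corners in marker frame (Z=0):
  M0 = (-0.0895, +0.0895, 0)
  M1 = (+0.0895, +0.0895, 0)
  M2 = (+0.0895, -0.0895, 0)
  M3 = (-0.0895, -0.0895, 0)
rvec = (-0.2714, 0.1592, -0.1952), |rvec| = θ = 0.37028 rad = 21.215°
Rodrigues: sinθ=0.36187, 1−cosθ=0.06777; R = I + sinθ·[k]× + (1−cosθ)·[k]×²:
    [+0.96864 +0.16941 +0.18177]
    [-0.21213 +0.94476 +0.24988]
    [-0.12940 -0.28060 +0.95106]
t = (0.1158, -0.1848, 1.2976) m
M0: Pc = R·M0+t = (+0.04427, -0.08126, +1.28407); u = 605.2·(+0.04427)/1.28407 + 328.9 = 349.7648, v = 846.7·(-0.08126)/1.28407 + 255.7 = 202.1187
M1: Pc = R·M1+t = (+0.21766, -0.11923, +1.26090); u = 605.2·(+0.21766)/1.26090 + 328.9 = 433.3687, v = 846.7·(-0.11923)/1.26090 + 255.7 = 175.6369
M2: Pc = R·M2+t = (+0.18733, -0.28834, +1.31113); u = 605.2·(+0.18733)/1.31113 + 328.9 = 415.3691, v = 846.7·(-0.28834)/1.31113 + 255.7 = 69.4959
M3: Pc = R·M3+t = (+0.01394, -0.25037, +1.33430); u = 605.2·(+0.01394)/1.33430 + 328.9 = 335.2249, v = 846.7·(-0.25037)/1.33430 + 255.7 = 96.8233

c0=(349.76, 202.12) c1=(433.37, 175.64) c2=(415.37, 69.50) c3=(335.22, 96.82)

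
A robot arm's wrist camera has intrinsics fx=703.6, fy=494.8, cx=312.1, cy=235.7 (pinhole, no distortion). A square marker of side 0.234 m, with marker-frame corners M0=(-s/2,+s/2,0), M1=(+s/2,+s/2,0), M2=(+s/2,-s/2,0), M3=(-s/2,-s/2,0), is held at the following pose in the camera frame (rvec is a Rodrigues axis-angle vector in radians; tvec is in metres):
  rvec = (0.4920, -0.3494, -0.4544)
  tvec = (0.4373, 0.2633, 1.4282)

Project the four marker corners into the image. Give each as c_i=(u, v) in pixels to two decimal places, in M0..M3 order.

Intrinsics K: fx=703.6, fy=494.8, cx=312.1, cy=235.7
Marker side s = 0.234 m; corners in marker frame (Z=0):
  M0 = (-0.1170, +0.1170, 0)
  M1 = (+0.1170, +0.1170, 0)
  M2 = (+0.1170, -0.1170, 0)
  M3 = (-0.1170, -0.1170, 0)
rvec = (0.4920, -0.3494, -0.4544), |rvec| = θ = 0.75540 rad = 43.281°
Rodrigues: sinθ=0.68558, 1−cosθ=0.27200; R = I + sinθ·[k]× + (1−cosθ)·[k]×²:
    [+0.84338 +0.33046 -0.42367]
    [-0.49434 +0.78619 -0.37085]
    [+0.21054 +0.52221 +0.82642]
t = (0.4373, 0.2633, 1.4282) m
M0: Pc = R·M0+t = (+0.37729, +0.41312, +1.46467); u = 703.6·(+0.37729)/1.46467 + 312.1 = 493.3425, v = 494.8·(+0.41312)/1.46467 + 235.7 = 375.2630
M1: Pc = R·M1+t = (+0.57464, +0.29745, +1.51393); u = 703.6·(+0.57464)/1.51393 + 312.1 = 579.1640, v = 494.8·(+0.29745)/1.51393 + 235.7 = 332.9147
M2: Pc = R·M2+t = (+0.49731, +0.11348, +1.39173); u = 703.6·(+0.49731)/1.39173 + 312.1 = 563.5192, v = 494.8·(+0.11348)/1.39173 + 235.7 = 276.0443
M3: Pc = R·M3+t = (+0.29996, +0.22915, +1.34247); u = 703.6·(+0.29996)/1.34247 + 312.1 = 469.3119, v = 494.8·(+0.22915)/1.34247 + 235.7 = 320.1602

c0=(493.34, 375.26) c1=(579.16, 332.91) c2=(563.52, 276.04) c3=(469.31, 320.16)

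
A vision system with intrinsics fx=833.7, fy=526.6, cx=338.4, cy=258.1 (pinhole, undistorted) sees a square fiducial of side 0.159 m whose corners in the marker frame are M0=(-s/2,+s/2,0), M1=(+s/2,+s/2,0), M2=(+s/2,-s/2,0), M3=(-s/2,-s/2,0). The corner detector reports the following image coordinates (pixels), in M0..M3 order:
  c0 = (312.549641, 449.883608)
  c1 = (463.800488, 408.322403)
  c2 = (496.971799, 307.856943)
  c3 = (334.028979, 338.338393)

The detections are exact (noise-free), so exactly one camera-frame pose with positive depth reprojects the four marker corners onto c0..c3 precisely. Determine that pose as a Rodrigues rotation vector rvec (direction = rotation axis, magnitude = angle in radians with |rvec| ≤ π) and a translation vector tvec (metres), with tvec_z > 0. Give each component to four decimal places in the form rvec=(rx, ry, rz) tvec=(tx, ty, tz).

rvec=(0.4351, -0.6290, -0.0276) tvec=(0.0531, 0.1472, 0.6496)

Intrinsics K: fx=833.7, fy=526.6, cx=338.4, cy=258.1
Marker side s = 0.159 m; corners in marker frame (Z=0):
  M0 = (-0.0795, +0.0795, 0)
  M1 = (+0.0795, +0.0795, 0)
  M2 = (+0.0795, -0.0795, 0)
  M3 = (-0.0795, -0.0795, 0)
Detected image corners:
  c0 = (312.549641, 449.883608) px
  c1 = (463.800488, 408.322403) px
  c2 = (496.971799, 307.856943) px
  c3 = (334.028979, 338.338393) px
Planar DLT: solve 8×8 A·h = b for H (H[2,2]=1):
  H  [+1334.89863 +74.34865 +406.58385]
  H  [+98.08122 +897.10732 +377.46625]
  H  [+0.86771 +0.61901 +1.00000]
B = K⁻¹H; ‖b₁‖=1.539474, ‖b₂‖=1.539474; λ = 2/(‖b₁‖+‖b₂‖) = 0.649573, sign → tz>0 ⇒ λ=+0.649573
r₁ = λ·B[:,0] = (+0.81130,-0.15527,+0.56364); r₂ = λ·B[:,1] = (-0.10528,+0.90953,+0.40209)
r₃ = r₁×r₂ = (-0.57508,-0.38556,+0.72155); SVD([r₁ r₂ r₃]) → R = UVᵀ:
  R  [+0.81130 -0.10528 -0.57508]
  R  [-0.15527 +0.90953 -0.38556]
  R  [+0.56364 +0.40209 +0.72155]
t = (+0.05313, +0.14724, +0.64957) m
tr R = 2.442371; θ = arccos((tr R − 1)/2) = 0.765284 rad = 43.848°
axis k = ((R−Rᵀ)₃₂, (R−Rᵀ)₁₃, (R−Rᵀ)₂₁) / (2 sinθ) = (+0.568502, -0.821890, -0.036079)
rvec = θ·k = (+0.435066, -0.628980, -0.027611)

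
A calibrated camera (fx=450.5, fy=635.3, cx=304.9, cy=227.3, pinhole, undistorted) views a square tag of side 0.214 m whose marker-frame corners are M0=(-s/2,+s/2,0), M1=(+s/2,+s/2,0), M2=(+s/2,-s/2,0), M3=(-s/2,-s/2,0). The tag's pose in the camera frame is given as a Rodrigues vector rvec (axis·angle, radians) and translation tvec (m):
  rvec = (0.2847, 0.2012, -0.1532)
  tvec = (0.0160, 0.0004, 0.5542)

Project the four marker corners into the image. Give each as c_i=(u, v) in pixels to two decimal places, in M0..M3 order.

c0=(253.88, 347.77) c1=(416.64, 328.34) c2=(395.03, 83.19) c3=(217.45, 125.42)

Intrinsics K: fx=450.5, fy=635.3, cx=304.9, cy=227.3
Marker side s = 0.214 m; corners in marker frame (Z=0):
  M0 = (-0.1070, +0.1070, 0)
  M1 = (+0.1070, +0.1070, 0)
  M2 = (+0.1070, -0.1070, 0)
  M3 = (-0.1070, -0.1070, 0)
rvec = (0.2847, 0.2012, -0.1532), |rvec| = θ = 0.38080 rad = 21.818°
Rodrigues: sinθ=0.37166, 1−cosθ=0.07163; R = I + sinθ·[k]× + (1−cosθ)·[k]×²:
    [+0.96841 +0.17782 +0.17483]
    [-0.12123 +0.94837 -0.29310]
    [-0.21792 +0.26264 +0.93996]
t = (0.0160, 0.0004, 0.5542) m
M0: Pc = R·M0+t = (-0.06859, +0.11485, +0.60562); u = 450.5·(-0.06859)/0.60562 + 304.9 = 253.8761, v = 635.3·(+0.11485)/0.60562 + 227.3 = 347.7749
M1: Pc = R·M1+t = (+0.13865, +0.08890, +0.55899); u = 450.5·(+0.13865)/0.55899 + 304.9 = 416.6386, v = 635.3·(+0.08890)/0.55899 + 227.3 = 328.3412
M2: Pc = R·M2+t = (+0.10059, -0.11405, +0.50278); u = 450.5·(+0.10059)/0.50278 + 304.9 = 395.0331, v = 635.3·(-0.11405)/0.50278 + 227.3 = 83.1936
M3: Pc = R·M3+t = (-0.10665, -0.08810, +0.54941); u = 450.5·(-0.10665)/0.54941 + 304.9 = 217.4537, v = 635.3·(-0.08810)/0.54941 + 227.3 = 125.4236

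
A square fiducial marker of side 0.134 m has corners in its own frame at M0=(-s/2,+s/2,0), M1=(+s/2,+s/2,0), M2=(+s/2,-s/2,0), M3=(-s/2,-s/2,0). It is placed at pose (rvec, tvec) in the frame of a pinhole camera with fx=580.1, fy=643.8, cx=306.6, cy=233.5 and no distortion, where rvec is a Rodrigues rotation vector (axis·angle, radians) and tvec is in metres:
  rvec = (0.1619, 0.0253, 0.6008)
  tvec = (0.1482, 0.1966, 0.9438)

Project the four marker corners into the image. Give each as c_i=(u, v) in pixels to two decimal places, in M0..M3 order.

c0=(340.30, 377.55) c1=(407.27, 428.04) c2=(456.19, 357.47) c3=(387.86, 305.60)

Intrinsics K: fx=580.1, fy=643.8, cx=306.6, cy=233.5
Marker side s = 0.134 m; corners in marker frame (Z=0):
  M0 = (-0.0670, +0.0670, 0)
  M1 = (+0.0670, +0.0670, 0)
  M2 = (+0.0670, -0.0670, 0)
  M3 = (-0.0670, -0.0670, 0)
rvec = (0.1619, 0.0253, 0.6008), |rvec| = θ = 0.62275 rad = 35.681°
Rodrigues: sinθ=0.58327, 1−cosθ=0.18772; R = I + sinθ·[k]× + (1−cosθ)·[k]×²:
    [+0.82497 -0.56073 +0.07078]
    [+0.56470 +0.81259 -0.14428]
    [+0.02339 +0.15899 +0.98700]
t = (0.1482, 0.1966, 0.9438) m
M0: Pc = R·M0+t = (+0.05536, +0.21321, +0.95289); u = 580.1·(+0.05536)/0.95289 + 306.6 = 340.3011, v = 643.8·(+0.21321)/0.95289 + 233.5 = 377.5507
M1: Pc = R·M1+t = (+0.16590, +0.28888, +0.95602); u = 580.1·(+0.16590)/0.95602 + 306.6 = 407.2683, v = 643.8·(+0.28888)/0.95602 + 233.5 = 428.0355
M2: Pc = R·M2+t = (+0.24104, +0.17999, +0.93471); u = 580.1·(+0.24104)/0.93471 + 306.6 = 456.1947, v = 643.8·(+0.17999)/0.93471 + 233.5 = 357.4719
M3: Pc = R·M3+t = (+0.13050, +0.10432, +0.93158); u = 580.1·(+0.13050)/0.93158 + 306.6 = 387.8606, v = 643.8·(+0.10432)/0.93158 + 233.5 = 305.5951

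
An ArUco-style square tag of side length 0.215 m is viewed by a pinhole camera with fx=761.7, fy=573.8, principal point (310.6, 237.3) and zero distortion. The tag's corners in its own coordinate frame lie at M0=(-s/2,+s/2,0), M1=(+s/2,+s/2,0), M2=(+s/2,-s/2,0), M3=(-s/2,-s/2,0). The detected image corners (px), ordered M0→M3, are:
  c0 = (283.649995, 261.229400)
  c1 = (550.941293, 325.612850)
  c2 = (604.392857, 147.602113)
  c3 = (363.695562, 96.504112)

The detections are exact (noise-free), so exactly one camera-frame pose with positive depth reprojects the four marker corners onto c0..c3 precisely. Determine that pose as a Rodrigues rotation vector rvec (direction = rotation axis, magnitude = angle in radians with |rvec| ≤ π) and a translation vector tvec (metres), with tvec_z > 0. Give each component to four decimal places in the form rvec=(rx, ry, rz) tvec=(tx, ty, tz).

rvec=(-0.3580, 0.0592, 0.3199) tvec=(0.1148, -0.0383, 0.6266)

Intrinsics K: fx=761.7, fy=573.8, cx=310.6, cy=237.3
Marker side s = 0.215 m; corners in marker frame (Z=0):
  M0 = (-0.1075, +0.1075, 0)
  M1 = (+0.1075, +0.1075, 0)
  M2 = (+0.1075, -0.1075, 0)
  M3 = (-0.1075, -0.1075, 0)
Detected image corners:
  c0 = (283.649995, 261.229400) px
  c1 = (550.941293, 325.612850) px
  c2 = (604.392857, 147.602113) px
  c3 = (363.695562, 96.504112) px
Planar DLT: solve 8×8 A·h = b for H (H[2,2]=1):
  H  [+1096.46318 -552.51004 +450.12290]
  H  [+229.28691 +685.44006 +202.25423]
  H  [-0.18051 -0.53443 +1.00000]
B = K⁻¹H; ‖b₁‖=1.595926, ‖b₂‖=1.595926; λ = 2/(‖b₁‖+‖b₂‖) = 0.626596, sign → tz>0 ⇒ λ=+0.626596
r₁ = λ·B[:,0] = (+0.94810,+0.29716,-0.11311); r₂ = λ·B[:,1] = (-0.31796,+0.88700,-0.33487)
r₃ = r₁×r₂ = (+0.00082,+0.35346,+0.93545); SVD([r₁ r₂ r₃]) → R = UVᵀ:
  R  [+0.94810 -0.31796 +0.00082]
  R  [+0.29716 +0.88700 +0.35346]
  R  [-0.11311 -0.33487 +0.93545]
t = (+0.11478, -0.03827, +0.62660) m
tr R = 2.770551; θ = arccos((tr R − 1)/2) = 0.483710 rad = 27.715°
axis k = ((R−Rᵀ)₃₂, (R−Rᵀ)₁₃, (R−Rᵀ)₂₁) / (2 sinθ) = (-0.740032, +0.122484, +0.661325)
rvec = θ·k = (-0.357961, +0.059247, +0.319889)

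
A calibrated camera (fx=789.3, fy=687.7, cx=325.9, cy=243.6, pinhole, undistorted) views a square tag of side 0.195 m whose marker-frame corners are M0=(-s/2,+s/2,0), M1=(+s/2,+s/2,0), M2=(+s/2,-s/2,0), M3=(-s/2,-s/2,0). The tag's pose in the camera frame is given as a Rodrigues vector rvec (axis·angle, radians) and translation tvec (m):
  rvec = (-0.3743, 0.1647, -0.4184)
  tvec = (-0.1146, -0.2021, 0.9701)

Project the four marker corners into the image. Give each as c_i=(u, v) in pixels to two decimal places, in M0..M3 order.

c0=(185.75, 186.47) c1=(333.50, 123.89) c2=(276.76, 19.36) c3=(140.84, 78.88)

Intrinsics K: fx=789.3, fy=687.7, cx=325.9, cy=243.6
Marker side s = 0.195 m; corners in marker frame (Z=0):
  M0 = (-0.0975, +0.0975, 0)
  M1 = (+0.0975, +0.0975, 0)
  M2 = (+0.0975, -0.0975, 0)
  M3 = (-0.0975, -0.0975, 0)
rvec = (-0.3743, 0.1647, -0.4184), |rvec| = θ = 0.58505 rad = 33.521°
Rodrigues: sinθ=0.55224, 1−cosθ=0.16632; R = I + sinθ·[k]× + (1−cosθ)·[k]×²:
    [+0.90176 +0.36498 +0.23156]
    [-0.42489 +0.84686 +0.31983]
    [-0.07937 -0.38679 +0.91874]
t = (-0.1146, -0.2021, 0.9701) m
M0: Pc = R·M0+t = (-0.16694, -0.07810, +0.94013); u = 789.3·(-0.16694)/0.94013 + 325.9 = 185.7461, v = 687.7·(-0.07810)/0.94013 + 243.6 = 186.4672
M1: Pc = R·M1+t = (+0.00891, -0.16096, +0.92465); u = 789.3·(+0.00891)/0.92465 + 325.9 = 333.5034, v = 687.7·(-0.16096)/0.92465 + 243.6 = 123.8892
M2: Pc = R·M2+t = (-0.06226, -0.32610, +1.00007); u = 789.3·(-0.06226)/1.00007 + 325.9 = 276.7584, v = 687.7·(-0.32610)/1.00007 + 243.6 = 19.3603
M3: Pc = R·M3+t = (-0.23811, -0.24324, +1.01555); u = 789.3·(-0.23811)/1.01555 + 325.9 = 140.8398, v = 687.7·(-0.24324)/1.01555 + 243.6 = 78.8837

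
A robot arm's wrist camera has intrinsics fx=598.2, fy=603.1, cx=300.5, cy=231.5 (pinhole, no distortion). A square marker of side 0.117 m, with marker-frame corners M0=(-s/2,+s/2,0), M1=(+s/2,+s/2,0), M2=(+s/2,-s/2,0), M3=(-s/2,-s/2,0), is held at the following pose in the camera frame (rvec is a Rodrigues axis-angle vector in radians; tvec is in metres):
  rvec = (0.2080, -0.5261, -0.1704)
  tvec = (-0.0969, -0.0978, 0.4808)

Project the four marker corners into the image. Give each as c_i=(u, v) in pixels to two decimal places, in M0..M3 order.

c0=(120.55, 194.23) c1=(253.82, 169.37) c2=(235.97, 28.24) c3=(91.90, 36.68)

Intrinsics K: fx=598.2, fy=603.1, cx=300.5, cy=231.5
Marker side s = 0.117 m; corners in marker frame (Z=0):
  M0 = (-0.0585, +0.0585, 0)
  M1 = (+0.0585, +0.0585, 0)
  M2 = (+0.0585, -0.0585, 0)
  M3 = (-0.0585, -0.0585, 0)
rvec = (0.2080, -0.5261, -0.1704), |rvec| = θ = 0.59083 rad = 33.852°
Rodrigues: sinθ=0.55705, 1−cosθ=0.16952; R = I + sinθ·[k]× + (1−cosθ)·[k]×²:
    [+0.85149 +0.10752 -0.51323]
    [-0.21380 +0.96489 -0.15257]
    [+0.47881 +0.23964 +0.84458]
t = (-0.0969, -0.0978, 0.4808) m
M0: Pc = R·M0+t = (-0.14042, -0.02885, +0.46681); u = 598.2·(-0.14042)/0.46681 + 300.5 = 120.5534, v = 603.1·(-0.02885)/0.46681 + 231.5 = 194.2311
M1: Pc = R·M1+t = (-0.04080, -0.05386, +0.52283); u = 598.2·(-0.04080)/0.52283 + 300.5 = 253.8203, v = 603.1·(-0.05386)/0.52283 + 231.5 = 169.3694
M2: Pc = R·M2+t = (-0.05338, -0.16675, +0.49479); u = 598.2·(-0.05338)/0.49479 + 300.5 = 235.9667, v = 603.1·(-0.16675)/0.49479 + 231.5 = 28.2448
M3: Pc = R·M3+t = (-0.15300, -0.14174, +0.43877); u = 598.2·(-0.15300)/0.43877 + 300.5 = 91.9043, v = 603.1·(-0.14174)/0.43877 + 231.5 = 36.6768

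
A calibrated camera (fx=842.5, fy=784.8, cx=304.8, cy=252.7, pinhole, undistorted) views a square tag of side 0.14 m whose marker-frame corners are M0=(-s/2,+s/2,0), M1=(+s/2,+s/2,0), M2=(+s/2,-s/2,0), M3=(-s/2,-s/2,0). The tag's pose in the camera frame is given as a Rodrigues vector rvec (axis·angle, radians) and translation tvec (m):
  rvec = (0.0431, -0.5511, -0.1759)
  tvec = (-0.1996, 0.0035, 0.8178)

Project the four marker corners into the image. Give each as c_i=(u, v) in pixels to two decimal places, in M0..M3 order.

Intrinsics K: fx=842.5, fy=784.8, cx=304.8, cy=252.7
Marker side s = 0.14 m; corners in marker frame (Z=0):
  M0 = (-0.0700, +0.0700, 0)
  M1 = (+0.0700, +0.0700, 0)
  M2 = (+0.0700, -0.0700, 0)
  M3 = (-0.0700, -0.0700, 0)
rvec = (0.0431, -0.5511, -0.1759), |rvec| = θ = 0.58009 rad = 33.237°
Rodrigues: sinθ=0.54810, 1−cosθ=0.16359; R = I + sinθ·[k]× + (1−cosθ)·[k]×²:
    [+0.83731 +0.15465 -0.52439]
    [-0.17775 +0.98406 +0.00640]
    [+0.51702 +0.08785 +0.85145]
t = (-0.1996, 0.0035, 0.8178) m
M0: Pc = R·M0+t = (-0.24739, +0.08483, +0.78776); u = 842.5·(-0.24739)/0.78776 + 304.8 = 40.2226, v = 784.8·(+0.08483)/0.78776 + 252.7 = 337.2076
M1: Pc = R·M1+t = (-0.13016, +0.05994, +0.86014); u = 842.5·(-0.13016)/0.86014 + 304.8 = 177.3072, v = 784.8·(+0.05994)/0.86014 + 252.7 = 307.3913
M2: Pc = R·M2+t = (-0.15181, -0.07783, +0.84784); u = 842.5·(-0.15181)/0.84784 + 304.8 = 153.9429, v = 784.8·(-0.07783)/0.84784 + 252.7 = 180.6607
M3: Pc = R·M3+t = (-0.26904, -0.05294, +0.77546); u = 842.5·(-0.26904)/0.77546 + 304.8 = 12.5032, v = 784.8·(-0.05294)/0.77546 + 252.7 = 199.1206

c0=(40.22, 337.21) c1=(177.31, 307.39) c2=(153.94, 180.66) c3=(12.50, 199.12)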